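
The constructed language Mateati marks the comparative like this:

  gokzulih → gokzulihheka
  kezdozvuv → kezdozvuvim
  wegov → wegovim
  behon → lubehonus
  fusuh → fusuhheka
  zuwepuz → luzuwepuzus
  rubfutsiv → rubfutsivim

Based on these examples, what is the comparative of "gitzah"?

"gitzah" ends in -h. The stems ending in -h (fusuh → fusuhheka, gokzulih → gokzulihheka) double the final consonant and add -eka.
The other patterns: stems ending in -v add -im; stems ending in -n or -z add lu- … -us around the stem.
So gitzah → gitzahheka.

gitzahheka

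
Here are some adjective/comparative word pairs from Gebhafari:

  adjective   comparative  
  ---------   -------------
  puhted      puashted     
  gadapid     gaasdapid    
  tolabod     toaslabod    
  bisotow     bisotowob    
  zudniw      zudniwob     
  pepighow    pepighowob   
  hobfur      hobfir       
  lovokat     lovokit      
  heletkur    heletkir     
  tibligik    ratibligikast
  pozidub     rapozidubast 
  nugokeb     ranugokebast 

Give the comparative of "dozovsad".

doaszovsad

tolabod and bisotow both have last vowel 'o' yet inflect differently (toaslabod, bisotowob), so the last vowel is not what conditions the rule; the final letter is.
"dozovsad" ends in -d. The stems ending in -d (puhted → puashted, gadapid → gaasdapid, tolabod → toaslabod) insert -as- after the first vowel.
The other patterns: stems ending in -w add -ob; stems ending in -r or -t change the last vowel to 'i'; stems ending in -b or -k add ra- … -ast around the stem.
So dozovsad → doaszovsad.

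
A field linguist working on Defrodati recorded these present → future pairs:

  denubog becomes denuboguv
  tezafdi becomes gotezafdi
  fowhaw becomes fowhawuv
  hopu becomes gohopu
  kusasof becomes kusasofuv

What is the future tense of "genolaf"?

genolafuv

hopu and fowhaw both have 2 vowels yet inflect differently (gohopu, fowhawuv), so the number of vowels is not what conditions the rule; whether the stem ends in a vowel or a consonant is.
"genolaf" ends in a consonant. The stems ending in a consonant (fowhaw → fowhawuv, denubog → denuboguv, kusasof → kusasofuv) add -uv.
The other pattern: stems ending in a vowel add the prefix go-.
So genolaf → genolafuv.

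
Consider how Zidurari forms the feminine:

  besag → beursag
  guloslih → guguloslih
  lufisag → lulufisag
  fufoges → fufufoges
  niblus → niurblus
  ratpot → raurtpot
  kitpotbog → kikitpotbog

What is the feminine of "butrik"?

"butrik" has 2 vowels. The stems with 2 vowels (niblus → niurblus, ratpot → raurtpot, besag → beursag) insert -ur- after the first vowel.
The other pattern: stems with 3 vowels repeat the first consonant+vowel as a prefix.
So butrik → buurtrik.

buurtrik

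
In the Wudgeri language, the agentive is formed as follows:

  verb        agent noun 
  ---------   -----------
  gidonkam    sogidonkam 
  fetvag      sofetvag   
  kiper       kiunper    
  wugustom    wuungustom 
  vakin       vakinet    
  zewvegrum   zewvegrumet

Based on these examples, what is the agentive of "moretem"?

gidonkam and wugustom both end in -m yet inflect differently (sogidonkam, wuungustom), so the final letter is not what conditions the rule; the last vowel is.
"moretem" has last vowel 'e'. The one such stem in the data (kiper → kiunper) inserts -un- after the first vowel (as does wugustom), so the same rule applies.
So moretem → mounretem.

mounretem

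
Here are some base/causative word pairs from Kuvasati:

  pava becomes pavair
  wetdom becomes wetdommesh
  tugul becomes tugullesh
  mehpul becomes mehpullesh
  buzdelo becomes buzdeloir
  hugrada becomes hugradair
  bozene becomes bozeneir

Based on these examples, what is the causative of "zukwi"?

buzdelo and wetdom both have last vowel 'o' yet inflect differently (buzdeloir, wetdommesh), so the last vowel is not what conditions the rule; whether the stem ends in a vowel or a consonant is.
"zukwi" ends in a vowel. The stems ending in a vowel (buzdelo → buzdeloir, hugrada → hugradair, pava → pavair) add -ir.
The other pattern: stems ending in a consonant double the final consonant and add -esh.
So zukwi → zukwiir.

zukwiir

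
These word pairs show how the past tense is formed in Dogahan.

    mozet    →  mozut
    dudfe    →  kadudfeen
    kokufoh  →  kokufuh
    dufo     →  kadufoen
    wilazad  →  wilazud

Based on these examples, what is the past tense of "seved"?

dufo and kokufoh both have last vowel 'o' yet inflect differently (kadufoen, kokufuh), so the last vowel is not what conditions the rule; whether the stem ends in a vowel or a consonant is.
"seved" ends in a consonant. The stems ending in a consonant (kokufoh → kokufuh, wilazad → wilazud, mozet → mozut) change the last vowel to 'u'.
The other pattern: stems ending in a vowel add ka- … -en around the stem.
So seved → sevud.

sevud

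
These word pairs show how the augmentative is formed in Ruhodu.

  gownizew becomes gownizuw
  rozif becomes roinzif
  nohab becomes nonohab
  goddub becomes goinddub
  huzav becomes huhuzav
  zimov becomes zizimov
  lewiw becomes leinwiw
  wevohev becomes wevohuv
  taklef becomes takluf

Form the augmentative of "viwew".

wevohev and huzav both end in -v yet inflect differently (wevohuv, huhuzav), so the final letter is not what conditions the rule; the last vowel is.
"viwew" has last vowel 'e'. The stems whose last vowel is 'e' (taklef → takluf, wevohev → wevohuv, gownizew → gownizuw) change the last vowel to 'u'.
So viwew → viwuw.

viwuw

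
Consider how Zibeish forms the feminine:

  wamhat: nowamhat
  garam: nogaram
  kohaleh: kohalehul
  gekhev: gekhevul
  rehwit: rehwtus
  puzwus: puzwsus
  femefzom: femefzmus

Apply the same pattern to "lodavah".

wamhat and rehwit both end in -t yet inflect differently (nowamhat, rehwtus), so the final letter is not what conditions the rule; the last vowel is.
"lodavah" has last vowel 'a'. The stems whose last vowel is 'a' (wamhat → nowamhat, garam → nogaram) add the prefix no-.
The other patterns: stems whose last vowel is 'e' add -ul; stems whose last vowel is 'i', 'o' or 'u' delete the last vowel and add -us.
So lodavah → nolodavah.

nolodavah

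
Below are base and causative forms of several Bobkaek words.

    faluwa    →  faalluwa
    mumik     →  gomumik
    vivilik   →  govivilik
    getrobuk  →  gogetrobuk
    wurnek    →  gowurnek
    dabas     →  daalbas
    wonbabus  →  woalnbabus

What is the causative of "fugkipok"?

gofugkipok

getrobuk and wonbabus both have last vowel 'u' yet inflect differently (gogetrobuk, woalnbabus), so the last vowel is not what conditions the rule; the final letter is.
"fugkipok" ends in -k. The stems ending in -k (getrobuk → gogetrobuk, wurnek → gowurnek, vivilik → govivilik) add the prefix go-.
The other pattern: stems ending in -a or -s insert -al- after the first vowel.
So fugkipok → gofugkipok.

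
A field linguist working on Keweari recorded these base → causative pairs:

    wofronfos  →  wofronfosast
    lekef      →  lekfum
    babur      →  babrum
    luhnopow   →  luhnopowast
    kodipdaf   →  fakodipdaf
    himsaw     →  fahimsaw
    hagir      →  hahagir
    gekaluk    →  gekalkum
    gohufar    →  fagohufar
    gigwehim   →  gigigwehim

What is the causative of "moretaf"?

famoretaf

hagir and gohufar both end in -r yet inflect differently (hahagir, fagohufar), so the final letter is not what conditions the rule; the last vowel is.
"moretaf" has last vowel 'a'. The stems whose last vowel is 'a' (gohufar → fagohufar, himsaw → fahimsaw, kodipdaf → fakodipdaf) add the prefix fa-.
The other patterns: stems whose last vowel is 'i' repeat the first consonant+vowel as a prefix; stems whose last vowel is 'o' add -ast; stems whose last vowel is 'e' or 'u' delete the last vowel and add -um.
So moretaf → famoretaf.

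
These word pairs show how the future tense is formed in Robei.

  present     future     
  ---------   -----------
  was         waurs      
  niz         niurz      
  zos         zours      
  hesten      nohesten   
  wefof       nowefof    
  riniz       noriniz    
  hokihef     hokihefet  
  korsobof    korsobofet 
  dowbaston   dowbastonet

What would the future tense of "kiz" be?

niz and riniz both end in -z yet inflect differently (niurz, noriniz), so the final letter is not what conditions the rule; the number of vowels is.
"kiz" has 1 vowel. The stems with 1 vowel (was → waurs, niz → niurz, zos → zours) insert -ur- after the first vowel.
So kiz → kiurz.

kiurz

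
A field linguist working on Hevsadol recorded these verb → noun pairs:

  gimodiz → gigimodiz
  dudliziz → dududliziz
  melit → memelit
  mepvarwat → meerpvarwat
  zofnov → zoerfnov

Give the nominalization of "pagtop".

"pagtop" has last vowel 'o'. The one such stem in the data (zofnov → zoerfnov) inserts -er- after the first vowel (as does mepvarwat), so the same rule applies.
The other pattern: stems whose last vowel is 'i' repeat the first consonant+vowel as a prefix.
So pagtop → paergtop.

paergtop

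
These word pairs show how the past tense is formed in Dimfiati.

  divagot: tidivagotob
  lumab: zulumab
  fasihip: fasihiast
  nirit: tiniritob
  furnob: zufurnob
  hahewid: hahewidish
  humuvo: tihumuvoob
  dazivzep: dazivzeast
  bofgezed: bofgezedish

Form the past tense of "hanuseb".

bofgezed and dazivzep both have last vowel 'e' yet inflect differently (bofgezedish, dazivzeast), so the last vowel is not what conditions the rule; the final letter is.
"hanuseb" ends in -b. The stems ending in -b (lumab → zulumab, furnob → zufurnob) add the prefix zu-.
The other patterns: stems ending in -d add -ish; stems ending in -p drop the final letter and add -ast; stems ending in -o or -t add ti- … -ob around the stem.
So hanuseb → zuhanuseb.

zuhanuseb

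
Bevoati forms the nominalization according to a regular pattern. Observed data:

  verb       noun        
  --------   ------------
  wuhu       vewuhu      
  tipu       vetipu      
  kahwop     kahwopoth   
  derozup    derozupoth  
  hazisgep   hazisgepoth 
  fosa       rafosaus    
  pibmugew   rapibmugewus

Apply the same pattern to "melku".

wuhu and derozup both have last vowel 'u' yet inflect differently (vewuhu, derozupoth), so the last vowel is not what conditions the rule; the final letter is.
"melku" ends in -u. The stems ending in -u (wuhu → vewuhu, tipu → vetipu) add the prefix ve-.
So melku → vemelku.

vemelku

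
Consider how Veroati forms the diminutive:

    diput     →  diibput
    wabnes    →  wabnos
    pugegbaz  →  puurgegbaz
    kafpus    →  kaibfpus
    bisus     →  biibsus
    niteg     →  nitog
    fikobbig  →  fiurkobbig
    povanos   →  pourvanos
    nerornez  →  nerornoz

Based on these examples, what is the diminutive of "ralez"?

raloz

wabnes and kafpus both end in -s yet inflect differently (wabnos, kaibfpus), so the final letter is not what conditions the rule; the last vowel is.
"ralez" has last vowel 'e'. The stems whose last vowel is 'e' (niteg → nitog, nerornez → nerornoz, wabnes → wabnos) change the last vowel to 'o'.
The other patterns: stems whose last vowel is 'u' insert -ib- after the first vowel; stems whose last vowel is 'a', 'i' or 'o' insert -ur- after the first vowel.
So ralez → raloz.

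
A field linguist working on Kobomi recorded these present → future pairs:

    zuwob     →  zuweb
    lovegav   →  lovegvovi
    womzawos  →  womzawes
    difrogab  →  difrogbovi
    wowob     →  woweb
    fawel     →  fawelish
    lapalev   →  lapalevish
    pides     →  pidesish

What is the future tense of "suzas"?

womzawos and pides both end in -s yet inflect differently (womzawes, pidesish), so the final letter is not what conditions the rule; the last vowel is.
"suzas" has last vowel 'a'. The stems whose last vowel is 'a' (lovegav → lovegvovi, difrogab → difrogbovi) delete the last vowel and add -ovi.
The other patterns: stems whose last vowel is 'o' change the last vowel to 'e'; stems whose last vowel is 'e' add -ish.
So suzas → suzsovi.

suzsovi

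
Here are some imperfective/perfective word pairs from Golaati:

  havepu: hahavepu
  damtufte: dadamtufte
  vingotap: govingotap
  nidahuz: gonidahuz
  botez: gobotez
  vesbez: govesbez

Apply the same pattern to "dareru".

dadareru

"dareru" ends in a vowel. The stems ending in a vowel (havepu → hahavepu, damtufte → dadamtufte) repeat the first consonant+vowel as a prefix.
The other pattern: stems ending in a consonant add the prefix go-.
So dareru → dadareru.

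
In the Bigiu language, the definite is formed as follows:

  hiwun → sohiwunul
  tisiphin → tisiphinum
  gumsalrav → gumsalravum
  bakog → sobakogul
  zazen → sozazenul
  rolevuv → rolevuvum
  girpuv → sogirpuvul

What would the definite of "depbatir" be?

depbatirum

tisiphin and zazen both end in -n yet inflect differently (tisiphinum, sozazenul), so the final letter is not what conditions the rule; the number of vowels is.
"depbatir" has 3 vowels. The stems with 3 vowels (tisiphin → tisiphinum, rolevuv → rolevuvum, gumsalrav → gumsalravum) add -um.
So depbatir → depbatirum.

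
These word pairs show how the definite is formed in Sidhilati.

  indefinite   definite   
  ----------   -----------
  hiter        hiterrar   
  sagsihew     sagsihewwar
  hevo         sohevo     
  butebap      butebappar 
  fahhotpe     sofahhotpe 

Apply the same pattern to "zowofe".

fahhotpe and hiter both have last vowel 'e' yet inflect differently (sofahhotpe, hiterrar), so the last vowel is not what conditions the rule; whether the stem ends in a vowel or a consonant is.
"zowofe" ends in a vowel. The stems ending in a vowel (fahhotpe → sofahhotpe, hevo → sohevo) add the prefix so-.
So zowofe → sozowofe.

sozowofe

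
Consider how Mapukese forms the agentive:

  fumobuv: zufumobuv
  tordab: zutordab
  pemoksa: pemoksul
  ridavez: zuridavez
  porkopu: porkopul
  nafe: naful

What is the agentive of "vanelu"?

ridavez and nafe both have last vowel 'e' yet inflect differently (zuridavez, naful), so the last vowel is not what conditions the rule; whether the stem ends in a vowel or a consonant is.
"vanelu" ends in a vowel. The stems ending in a vowel (nafe → naful, pemoksa → pemoksul, porkopu → porkopul) drop the final letter and add -ul.
The other pattern: stems ending in a consonant add the prefix zu-.
So vanelu → vanelul.

vanelul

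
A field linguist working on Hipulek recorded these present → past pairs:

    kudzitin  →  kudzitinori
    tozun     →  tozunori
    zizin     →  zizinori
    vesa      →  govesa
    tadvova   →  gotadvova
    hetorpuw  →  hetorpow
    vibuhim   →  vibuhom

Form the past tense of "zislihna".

tozun and hetorpuw both have last vowel 'u' yet inflect differently (tozunori, hetorpow), so the last vowel is not what conditions the rule; the final letter is.
"zislihna" ends in -a. The stems ending in -a (vesa → govesa, tadvova → gotadvova) add the prefix go-.
So zislihna → gozislihna.

gozislihna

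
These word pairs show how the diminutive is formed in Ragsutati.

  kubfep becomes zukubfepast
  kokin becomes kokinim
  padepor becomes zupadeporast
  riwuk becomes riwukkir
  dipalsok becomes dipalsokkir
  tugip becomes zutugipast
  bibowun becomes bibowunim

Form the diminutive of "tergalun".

tergalunim

bibowun and riwuk both have last vowel 'u' yet inflect differently (bibowunim, riwukkir), so the last vowel is not what conditions the rule; the final letter is.
"tergalun" ends in -n. The stems ending in -n (kokin → kokinim, bibowun → bibowunim) add -im.
The other patterns: stems ending in -k double the final consonant and add -ir; stems ending in -p or -r add zu- … -ast around the stem.
So tergalun → tergalunim.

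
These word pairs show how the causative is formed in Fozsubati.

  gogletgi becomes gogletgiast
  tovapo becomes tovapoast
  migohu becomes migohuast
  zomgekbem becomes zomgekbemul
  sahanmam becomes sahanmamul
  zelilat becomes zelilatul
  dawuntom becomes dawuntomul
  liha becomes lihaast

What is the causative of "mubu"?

tovapo and dawuntom both have last vowel 'o' yet inflect differently (tovapoast, dawuntomul), so the last vowel is not what conditions the rule; whether the stem ends in a vowel or a consonant is.
"mubu" ends in a vowel. The stems ending in a vowel (liha → lihaast, gogletgi → gogletgiast, tovapo → tovapoast) add -ast.
The other pattern: stems ending in a consonant add -ul.
So mubu → mubuast.

mubuast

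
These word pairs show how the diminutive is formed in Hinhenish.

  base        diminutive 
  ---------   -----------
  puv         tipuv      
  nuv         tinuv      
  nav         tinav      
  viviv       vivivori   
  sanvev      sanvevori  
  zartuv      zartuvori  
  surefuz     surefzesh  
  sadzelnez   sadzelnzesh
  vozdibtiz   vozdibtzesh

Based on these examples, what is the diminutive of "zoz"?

puv and viviv both end in -v yet inflect differently (tipuv, vivivori), so the final letter is not what conditions the rule; the number of vowels is.
"zoz" has 1 vowel. The stems with 1 vowel (puv → tipuv, nuv → tinuv, nav → tinav) add the prefix ti-.
So zoz → tizoz.

tizoz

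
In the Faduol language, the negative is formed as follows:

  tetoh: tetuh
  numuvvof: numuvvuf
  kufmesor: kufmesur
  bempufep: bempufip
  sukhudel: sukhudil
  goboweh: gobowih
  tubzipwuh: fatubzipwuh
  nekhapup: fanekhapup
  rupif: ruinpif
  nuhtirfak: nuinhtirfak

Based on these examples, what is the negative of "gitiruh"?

fagitiruh

tetoh and goboweh both end in -h yet inflect differently (tetuh, gobowih), so the final letter is not what conditions the rule; the last vowel is.
"gitiruh" has last vowel 'u'. The stems whose last vowel is 'u' (tubzipwuh → fatubzipwuh, nekhapup → fanekhapup) add the prefix fa-.
The other patterns: stems whose last vowel is 'o' change the last vowel to 'u'; stems whose last vowel is 'e' change the last vowel to 'i'; stems whose last vowel is 'a' or 'i' insert -in- after the first vowel.
So gitiruh → fagitiruh.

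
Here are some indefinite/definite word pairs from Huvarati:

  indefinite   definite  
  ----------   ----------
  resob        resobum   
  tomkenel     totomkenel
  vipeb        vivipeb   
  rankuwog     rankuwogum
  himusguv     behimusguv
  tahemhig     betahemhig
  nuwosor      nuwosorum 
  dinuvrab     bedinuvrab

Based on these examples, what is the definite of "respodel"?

resob and vipeb both end in -b yet inflect differently (resobum, vivipeb), so the final letter is not what conditions the rule; the last vowel is.
"respodel" has last vowel 'e'. The stems whose last vowel is 'e' (tomkenel → totomkenel, vipeb → vivipeb) repeat the first consonant+vowel as a prefix.
The other patterns: stems whose last vowel is 'o' add -um; stems whose last vowel is 'a', 'i' or 'u' add the prefix be-.
So respodel → rerespodel.

rerespodel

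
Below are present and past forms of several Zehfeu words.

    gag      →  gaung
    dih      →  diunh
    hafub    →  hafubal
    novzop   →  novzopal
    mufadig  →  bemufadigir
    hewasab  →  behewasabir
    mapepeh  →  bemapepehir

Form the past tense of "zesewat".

bezesewatir

gag and mufadig both end in -g yet inflect differently (gaung, bemufadigir), so the final letter is not what conditions the rule; the number of vowels is.
"zesewat" has 3 vowels. The stems with 3 vowels (mufadig → bemufadigir, hewasab → behewasabir, mapepeh → bemapepehir) add be- … -ir around the stem.
So zesewat → bezesewatir.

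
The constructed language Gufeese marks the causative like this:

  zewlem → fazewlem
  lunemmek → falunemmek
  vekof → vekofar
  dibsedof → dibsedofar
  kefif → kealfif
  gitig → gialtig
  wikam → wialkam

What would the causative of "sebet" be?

fasebet

vekof and kefif both end in -f yet inflect differently (vekofar, kealfif), so the final letter is not what conditions the rule; the last vowel is.
"sebet" has last vowel 'e'. The stems whose last vowel is 'e' (zewlem → fazewlem, lunemmek → falunemmek) add the prefix fa-.
So sebet → fasebet.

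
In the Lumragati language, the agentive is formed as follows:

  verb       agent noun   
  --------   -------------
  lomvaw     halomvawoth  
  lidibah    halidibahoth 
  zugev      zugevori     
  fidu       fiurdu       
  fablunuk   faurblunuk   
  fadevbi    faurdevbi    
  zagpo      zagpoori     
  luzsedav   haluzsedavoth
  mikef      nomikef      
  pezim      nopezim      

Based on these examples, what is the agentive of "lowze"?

"lowze" begins with l-. The stems beginning with l- (luzsedav → haluzsedavoth, lomvaw → halomvawoth, lidibah → halidibahoth) add ha- … -oth around the stem.
The other patterns: stems beginning with z- add -ori; stems beginning with f- insert -ur- after the first vowel; stems beginning with m- or p- add the prefix no-.
So lowze → halowzeoth.

halowzeoth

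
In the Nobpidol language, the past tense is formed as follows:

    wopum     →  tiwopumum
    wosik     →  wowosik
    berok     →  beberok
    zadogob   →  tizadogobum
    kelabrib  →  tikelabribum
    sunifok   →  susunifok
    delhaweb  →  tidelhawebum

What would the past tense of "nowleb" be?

zadogob and berok both have last vowel 'o' yet inflect differently (tizadogobum, beberok), so the last vowel is not what conditions the rule; the final letter is.
"nowleb" ends in -b. The stems ending in -b (kelabrib → tikelabribum, delhaweb → tidelhawebum, zadogob → tizadogobum) add ti- … -um around the stem.
The other pattern: stems ending in -k repeat the first consonant+vowel as a prefix.
So nowleb → tinowlebum.

tinowlebum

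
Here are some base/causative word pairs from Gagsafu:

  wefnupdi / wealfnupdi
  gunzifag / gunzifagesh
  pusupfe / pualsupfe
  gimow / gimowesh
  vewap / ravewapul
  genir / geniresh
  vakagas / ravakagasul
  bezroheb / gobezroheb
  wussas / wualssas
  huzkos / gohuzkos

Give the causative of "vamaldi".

huzkos and vakagas both end in -s yet inflect differently (gohuzkos, ravakagasul), so the final letter is not what conditions the rule; the first letter is.
"vamaldi" begins with v-. The stems beginning with v- (vewap → ravewapul, vakagas → ravakagasul) add ra- … -ul around the stem.
The other patterns: stems beginning with b- or h- add the prefix go-; stems beginning with g- add -esh; stems beginning with p- or w- insert -al- after the first vowel.
So vamaldi → ravamaldiul.

ravamaldiul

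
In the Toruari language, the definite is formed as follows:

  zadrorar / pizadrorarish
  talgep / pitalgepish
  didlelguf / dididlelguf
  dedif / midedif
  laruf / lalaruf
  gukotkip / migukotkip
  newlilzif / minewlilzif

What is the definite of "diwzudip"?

"diwzudip" has last vowel 'i'. The stems whose last vowel is 'i' (newlilzif → minewlilzif, dedif → midedif, gukotkip → migukotkip) add the prefix mi-.
So diwzudip → midiwzudip.

midiwzudip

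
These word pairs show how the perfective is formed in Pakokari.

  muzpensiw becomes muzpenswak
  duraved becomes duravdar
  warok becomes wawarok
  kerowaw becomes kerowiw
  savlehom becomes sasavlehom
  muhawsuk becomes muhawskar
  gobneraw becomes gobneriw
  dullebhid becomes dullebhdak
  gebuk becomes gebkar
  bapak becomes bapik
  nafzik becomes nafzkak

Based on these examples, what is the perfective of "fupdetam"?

fupdetim

nafzik and muhawsuk both end in -k yet inflect differently (nafzkak, muhawskar), so the final letter is not what conditions the rule; the last vowel is.
"fupdetam" has last vowel 'a'. The stems whose last vowel is 'a' (bapak → bapik, kerowaw → kerowiw, gobneraw → gobneriw) change the last vowel to 'i'.
So fupdetam → fupdetim.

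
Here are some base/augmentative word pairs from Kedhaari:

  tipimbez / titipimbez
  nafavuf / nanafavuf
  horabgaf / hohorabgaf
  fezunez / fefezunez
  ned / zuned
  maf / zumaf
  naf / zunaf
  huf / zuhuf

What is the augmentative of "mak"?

nafavuf and maf both end in -f yet inflect differently (nanafavuf, zumaf), so the final letter is not what conditions the rule; the number of vowels is.
"mak" has 1 vowel. The stems with 1 vowel (ned → zuned, maf → zumaf, naf → zunaf) add the prefix zu-.
So mak → zumak.

zumak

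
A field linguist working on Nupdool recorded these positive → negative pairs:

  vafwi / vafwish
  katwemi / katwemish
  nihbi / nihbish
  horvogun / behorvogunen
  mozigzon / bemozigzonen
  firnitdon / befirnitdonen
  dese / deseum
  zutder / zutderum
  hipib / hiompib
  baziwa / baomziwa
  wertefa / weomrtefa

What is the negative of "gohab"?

goomhab

vafwi and hipib both have last vowel 'i' yet inflect differently (vafwish, hiompib), so the last vowel is not what conditions the rule; the final letter is.
"gohab" ends in -b. The one such stem in the data (hipib → hiompib) inserts -om- after the first vowel (as do baziwa, wertefa), so the same rule applies.
The other patterns: stems ending in -i drop the final letter and add -ish; stems ending in -n add be- … -en around the stem; stems ending in -e or -r add -um.
So gohab → goomhab.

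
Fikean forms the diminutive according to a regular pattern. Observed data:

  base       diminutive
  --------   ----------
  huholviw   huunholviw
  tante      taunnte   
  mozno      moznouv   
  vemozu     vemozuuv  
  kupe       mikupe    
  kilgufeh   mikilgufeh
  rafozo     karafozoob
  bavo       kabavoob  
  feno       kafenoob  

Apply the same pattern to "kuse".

tante and kupe both end in -e yet inflect differently (taunnte, mikupe), so the final letter is not what conditions the rule; the first letter is.
"kuse" begins with k-. The stems beginning with k- (kupe → mikupe, kilgufeh → mikilgufeh) add the prefix mi-.
The other patterns: stems beginning with h- or t- insert -un- after the first vowel; stems beginning with m- or v- add -uv; stems beginning with b-, f- or r- add ka- … -ob around the stem.
So kuse → mikuse.

mikuse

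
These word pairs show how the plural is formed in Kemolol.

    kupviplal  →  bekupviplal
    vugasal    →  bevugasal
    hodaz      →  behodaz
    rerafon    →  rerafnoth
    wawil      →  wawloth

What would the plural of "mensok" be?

kupviplal and wawil both end in -l yet inflect differently (bekupviplal, wawloth), so the final letter is not what conditions the rule; the last vowel is.
"mensok" has last vowel 'o'. The one such stem in the data (rerafon → rerafnoth) deletes the last vowel and adds -oth (as does wawil), so the same rule applies.
So mensok → menskoth.

menskoth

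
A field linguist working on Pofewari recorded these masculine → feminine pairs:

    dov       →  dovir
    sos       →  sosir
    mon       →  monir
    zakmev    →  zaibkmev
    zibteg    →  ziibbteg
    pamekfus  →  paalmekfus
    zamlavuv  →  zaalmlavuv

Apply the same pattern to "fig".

dov and zakmev both end in -v yet inflect differently (dovir, zaibkmev), so the final letter is not what conditions the rule; the number of vowels is.
"fig" has 1 vowel. The stems with 1 vowel (dov → dovir, sos → sosir, mon → monir) add -ir.
The other patterns: stems with 2 vowels insert -ib- after the first vowel; stems with 3 vowels insert -al- after the first vowel.
So fig → figir.

figir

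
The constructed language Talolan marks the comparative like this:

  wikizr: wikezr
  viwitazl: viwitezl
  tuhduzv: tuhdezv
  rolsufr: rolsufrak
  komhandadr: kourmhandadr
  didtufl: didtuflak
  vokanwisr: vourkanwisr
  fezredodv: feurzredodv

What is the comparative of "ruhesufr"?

ruhesufrak

wikizr and rolsufr both end in -r yet inflect differently (wikezr, rolsufrak), so the final letter is not what conditions the rule; the second-to-last letter is.
"ruhesufr" has second-to-last letter 'f'. The stems whose second-to-last letter is 'f' (rolsufr → rolsufrak, didtufl → didtuflak) add -ak.
The other patterns: stems whose second-to-last letter is 'z' change the last vowel to 'e'; stems whose second-to-last letter is 'd' or 's' insert -ur- after the first vowel.
So ruhesufr → ruhesufrak.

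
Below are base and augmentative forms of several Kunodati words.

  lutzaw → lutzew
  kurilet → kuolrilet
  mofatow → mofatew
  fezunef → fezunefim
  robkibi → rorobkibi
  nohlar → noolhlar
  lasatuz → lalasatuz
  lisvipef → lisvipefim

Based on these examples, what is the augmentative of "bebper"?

fezunef and kurilet both have last vowel 'e' yet inflect differently (fezunefim, kuolrilet), so the last vowel is not what conditions the rule; the final letter is.
"bebper" ends in -r. The one such stem in the data (nohlar → noolhlar) inserts -ol- after the first vowel (as does kurilet), so the same rule applies.
The other patterns: stems ending in -f add -im; stems ending in -w change the last vowel to 'e'; stems ending in -i or -z repeat the first consonant+vowel as a prefix.
So bebper → beolbper.

beolbper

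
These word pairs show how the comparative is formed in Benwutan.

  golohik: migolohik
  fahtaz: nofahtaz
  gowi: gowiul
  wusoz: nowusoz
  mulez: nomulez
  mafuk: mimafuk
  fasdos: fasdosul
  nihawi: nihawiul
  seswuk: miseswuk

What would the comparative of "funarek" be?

golohik and gowi both have last vowel 'i' yet inflect differently (migolohik, gowiul), so the last vowel is not what conditions the rule; the final letter is.
"funarek" ends in -k. The stems ending in -k (seswuk → miseswuk, mafuk → mimafuk, golohik → migolohik) add the prefix mi-.
So funarek → mifunarek.

mifunarek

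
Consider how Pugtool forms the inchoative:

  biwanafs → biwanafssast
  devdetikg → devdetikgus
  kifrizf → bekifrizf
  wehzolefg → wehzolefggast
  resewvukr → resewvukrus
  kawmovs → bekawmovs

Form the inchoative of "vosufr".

wehzolefg and devdetikg both end in -g yet inflect differently (wehzolefggast, devdetikgus), so the final letter is not what conditions the rule; the second-to-last letter is.
"vosufr" has second-to-last letter 'f'. The stems whose second-to-last letter is 'f' (wehzolefg → wehzolefggast, biwanafs → biwanafssast) double the final consonant and add -ast.
The other patterns: stems whose second-to-last letter is 'k' add -us; stems whose second-to-last letter is 'v' or 'z' add the prefix be-.
So vosufr → vosufrrast.

vosufrrast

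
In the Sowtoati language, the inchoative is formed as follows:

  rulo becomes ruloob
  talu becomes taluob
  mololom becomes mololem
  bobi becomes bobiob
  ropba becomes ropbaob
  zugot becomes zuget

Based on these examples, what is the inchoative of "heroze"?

herozeob

rulo and zugot both have last vowel 'o' yet inflect differently (ruloob, zuget), so the last vowel is not what conditions the rule; whether the stem ends in a vowel or a consonant is.
"heroze" ends in a vowel. The stems ending in a vowel (talu → taluob, rulo → ruloob, bobi → bobiob) add -ob.
So heroze → herozeob.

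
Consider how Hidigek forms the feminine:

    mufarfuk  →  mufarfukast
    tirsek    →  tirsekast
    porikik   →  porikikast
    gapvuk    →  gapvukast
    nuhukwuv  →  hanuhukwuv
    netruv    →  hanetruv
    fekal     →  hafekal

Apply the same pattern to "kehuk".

"kehuk" ends in -k. The stems ending in -k (mufarfuk → mufarfukast, tirsek → tirsekast, porikik → porikikast) add -ast.
The other pattern: stems ending in -l or -v add the prefix ha-.
So kehuk → kehukast.

kehukast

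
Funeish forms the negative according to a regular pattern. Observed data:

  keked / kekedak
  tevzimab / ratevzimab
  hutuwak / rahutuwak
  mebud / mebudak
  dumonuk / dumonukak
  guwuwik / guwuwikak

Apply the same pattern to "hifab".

"hifab" has last vowel 'a'. The stems whose last vowel is 'a' (tevzimab → ratevzimab, hutuwak → rahutuwak) add the prefix ra-.
So hifab → rahifab.

rahifab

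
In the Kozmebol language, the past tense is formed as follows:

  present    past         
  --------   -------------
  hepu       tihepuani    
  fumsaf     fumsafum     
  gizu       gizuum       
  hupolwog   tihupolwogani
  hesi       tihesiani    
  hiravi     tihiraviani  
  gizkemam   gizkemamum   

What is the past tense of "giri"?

hepu and gizu both end in -u yet inflect differently (tihepuani, gizuum), so the final letter is not what conditions the rule; the first letter is.
"giri" begins with g-. The stems beginning with g- (gizkemam → gizkemamum, gizu → gizuum) add -um.
The other pattern: stems beginning with h- add ti- … -ani around the stem.
So giri → girium.

girium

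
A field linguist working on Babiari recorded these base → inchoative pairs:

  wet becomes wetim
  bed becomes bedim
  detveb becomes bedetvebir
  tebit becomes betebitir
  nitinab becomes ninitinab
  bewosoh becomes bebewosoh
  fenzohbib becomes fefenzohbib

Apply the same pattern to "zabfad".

bezabfadir

"zabfad" has 2 vowels. The stems with 2 vowels (detveb → bedetvebir, tebit → betebitir) add be- … -ir around the stem.
The other patterns: stems with 1 vowel add -im; stems with 3 vowels repeat the first consonant+vowel as a prefix.
So zabfad → bezabfadir.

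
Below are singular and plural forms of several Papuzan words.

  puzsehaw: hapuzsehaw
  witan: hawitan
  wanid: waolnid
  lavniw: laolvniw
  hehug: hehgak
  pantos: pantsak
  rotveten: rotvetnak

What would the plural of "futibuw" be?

puzsehaw and lavniw both end in -w yet inflect differently (hapuzsehaw, laolvniw), so the final letter is not what conditions the rule; the last vowel is.
"futibuw" has last vowel 'u'. The one such stem in the data (hehug → hehgak) deletes the last vowel and adds -ak (as do pantos, rotveten), so the same rule applies.
So futibuw → futibwak.

futibwak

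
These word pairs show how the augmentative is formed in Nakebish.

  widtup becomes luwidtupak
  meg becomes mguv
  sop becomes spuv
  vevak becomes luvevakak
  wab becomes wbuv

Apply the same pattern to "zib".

sop and widtup both end in -p yet inflect differently (spuv, luwidtupak), so the final letter is not what conditions the rule; the number of vowels is.
"zib" has 1 vowel. The stems with 1 vowel (meg → mguv, sop → spuv, wab → wbuv) delete the last vowel and add -uv.
The other pattern: stems with 2 vowels add lu- … -ak around the stem.
So zib → zbuv.

zbuv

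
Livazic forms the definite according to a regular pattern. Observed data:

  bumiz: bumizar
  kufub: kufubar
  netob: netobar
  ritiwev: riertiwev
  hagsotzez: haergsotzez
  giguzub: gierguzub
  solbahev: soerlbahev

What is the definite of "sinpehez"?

siernpehez

bumiz and hagsotzez both end in -z yet inflect differently (bumizar, haergsotzez), so the final letter is not what conditions the rule; the number of vowels is.
"sinpehez" has 3 vowels. The stems with 3 vowels (ritiwev → riertiwev, hagsotzez → haergsotzez, giguzub → gierguzub) insert -er- after the first vowel.
The other pattern: stems with 2 vowels add -ar.
So sinpehez → siernpehez.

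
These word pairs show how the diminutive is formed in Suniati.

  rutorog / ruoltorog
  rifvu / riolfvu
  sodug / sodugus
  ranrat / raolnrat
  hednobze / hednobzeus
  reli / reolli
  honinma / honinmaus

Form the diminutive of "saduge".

sadugeus

rutorog and sodug both end in -g yet inflect differently (ruoltorog, sodugus), so the final letter is not what conditions the rule; the first letter is.
"saduge" begins with s-. The one such stem in the data (sodug → sodugus) adds -us, so the same rule applies.
So saduge → sadugeus.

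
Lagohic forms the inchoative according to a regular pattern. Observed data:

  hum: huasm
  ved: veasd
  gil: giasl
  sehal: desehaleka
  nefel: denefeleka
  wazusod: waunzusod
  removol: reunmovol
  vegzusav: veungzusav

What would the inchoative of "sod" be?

soasd

gil and sehal both end in -l yet inflect differently (giasl, desehaleka), so the final letter is not what conditions the rule; the number of vowels is.
"sod" has 1 vowel. The stems with 1 vowel (hum → huasm, ved → veasd, gil → giasl) insert -as- after the first vowel.
So sod → soasd.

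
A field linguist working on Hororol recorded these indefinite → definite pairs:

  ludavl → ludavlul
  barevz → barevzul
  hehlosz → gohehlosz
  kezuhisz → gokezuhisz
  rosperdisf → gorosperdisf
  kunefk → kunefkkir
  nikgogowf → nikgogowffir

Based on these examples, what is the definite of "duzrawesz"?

"duzrawesz" has second-to-last letter 's'. The stems whose second-to-last letter is 's' (hehlosz → gohehlosz, kezuhisz → gokezuhisz, rosperdisf → gorosperdisf) add the prefix go-.
The other patterns: stems whose second-to-last letter is 'v' add -ul; stems whose second-to-last letter is 'f' or 'w' double the final consonant and add -ir.
So duzrawesz → goduzrawesz.

goduzrawesz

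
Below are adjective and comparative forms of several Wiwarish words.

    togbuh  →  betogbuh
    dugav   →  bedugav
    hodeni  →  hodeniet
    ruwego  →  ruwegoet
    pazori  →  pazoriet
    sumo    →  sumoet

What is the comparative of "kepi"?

kepiet

togbuh and sumo both have 2 vowels yet inflect differently (betogbuh, sumoet), so the number of vowels is not what conditions the rule; whether the stem ends in a vowel or a consonant is.
"kepi" ends in a vowel. The stems ending in a vowel (hodeni → hodeniet, ruwego → ruwegoet, pazori → pazoriet) add -et.
The other pattern: stems ending in a consonant add the prefix be-.
So kepi → kepiet.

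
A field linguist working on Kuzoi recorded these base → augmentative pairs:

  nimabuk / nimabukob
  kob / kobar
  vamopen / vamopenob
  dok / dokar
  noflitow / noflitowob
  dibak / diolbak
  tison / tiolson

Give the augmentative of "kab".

dok and dibak both end in -k yet inflect differently (dokar, diolbak), so the final letter is not what conditions the rule; the number of vowels is.
"kab" has 1 vowel. The stems with 1 vowel (dok → dokar, kob → kobar) add -ar.
So kab → kabar.

kabar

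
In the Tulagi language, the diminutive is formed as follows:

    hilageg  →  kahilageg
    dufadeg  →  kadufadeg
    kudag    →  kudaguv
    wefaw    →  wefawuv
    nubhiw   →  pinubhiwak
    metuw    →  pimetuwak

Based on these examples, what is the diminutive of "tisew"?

katisew

"tisew" has last vowel 'e'. The stems whose last vowel is 'e' (hilageg → kahilageg, dufadeg → kadufadeg) add the prefix ka-.
The other patterns: stems whose last vowel is 'a' add -uv; stems whose last vowel is 'i' or 'u' add pi- … -ak around the stem.
So tisew → katisew.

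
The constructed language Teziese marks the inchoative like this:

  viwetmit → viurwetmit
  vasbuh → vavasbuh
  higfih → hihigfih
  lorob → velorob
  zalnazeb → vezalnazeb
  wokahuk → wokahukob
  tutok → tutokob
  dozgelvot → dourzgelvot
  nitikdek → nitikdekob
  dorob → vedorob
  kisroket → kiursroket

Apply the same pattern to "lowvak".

"lowvak" ends in -k. The stems ending in -k (tutok → tutokob, wokahuk → wokahukob, nitikdek → nitikdekob) add -ob.
The other patterns: stems ending in -t insert -ur- after the first vowel; stems ending in -b add the prefix ve-; stems ending in -h repeat the first consonant+vowel as a prefix.
So lowvak → lowvakob.

lowvakob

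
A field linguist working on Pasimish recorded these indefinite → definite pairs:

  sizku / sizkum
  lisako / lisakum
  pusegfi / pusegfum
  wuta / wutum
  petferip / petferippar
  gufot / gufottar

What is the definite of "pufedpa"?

"pufedpa" ends in a vowel. The stems ending in a vowel (sizku → sizkum, lisako → lisakum, pusegfi → pusegfum) drop the final letter and add -um.
So pufedpa → pufedpum.

pufedpum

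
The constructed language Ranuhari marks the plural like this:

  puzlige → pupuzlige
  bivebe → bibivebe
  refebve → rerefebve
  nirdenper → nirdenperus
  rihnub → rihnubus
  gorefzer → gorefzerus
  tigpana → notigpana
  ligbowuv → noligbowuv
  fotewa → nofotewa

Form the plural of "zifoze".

puzlige and nirdenper both have last vowel 'e' yet inflect differently (pupuzlige, nirdenperus), so the last vowel is not what conditions the rule; the final letter is.
"zifoze" ends in -e. The stems ending in -e (puzlige → pupuzlige, bivebe → bibivebe, refebve → rerefebve) repeat the first consonant+vowel as a prefix.
So zifoze → zizifoze.

zizifoze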